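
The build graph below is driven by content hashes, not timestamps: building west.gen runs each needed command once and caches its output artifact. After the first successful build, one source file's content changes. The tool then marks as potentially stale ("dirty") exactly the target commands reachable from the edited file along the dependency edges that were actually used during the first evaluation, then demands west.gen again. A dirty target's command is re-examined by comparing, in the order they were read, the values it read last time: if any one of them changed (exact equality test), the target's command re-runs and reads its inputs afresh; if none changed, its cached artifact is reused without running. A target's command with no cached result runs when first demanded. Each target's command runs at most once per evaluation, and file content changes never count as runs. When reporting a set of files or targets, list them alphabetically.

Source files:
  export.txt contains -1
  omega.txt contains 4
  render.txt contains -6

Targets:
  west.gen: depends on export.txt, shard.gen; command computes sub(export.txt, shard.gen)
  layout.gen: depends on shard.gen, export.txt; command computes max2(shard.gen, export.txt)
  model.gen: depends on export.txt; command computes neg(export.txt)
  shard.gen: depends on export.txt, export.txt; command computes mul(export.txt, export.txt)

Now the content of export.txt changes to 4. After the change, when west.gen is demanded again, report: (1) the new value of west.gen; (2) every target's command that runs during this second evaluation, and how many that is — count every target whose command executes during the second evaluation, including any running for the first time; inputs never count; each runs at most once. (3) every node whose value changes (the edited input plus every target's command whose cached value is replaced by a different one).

Initial pass — values computed on the first demand:
  shard.gen = mul(-1, -1) = 1
  west.gen = sub(-1, 1) = -2

Second demand — change propagation:
  shard.gen: re-runs because export.txt -1->4; export.txt -1->4; new result 16.
  west.gen: re-runs because export.txt -1->4; shard.gen 1->16; new result -12.

west.gen now evaluates to -12.
Run set: shard.gen, west.gen (2 run).
Changed values: export.txt, shard.gen, west.gen.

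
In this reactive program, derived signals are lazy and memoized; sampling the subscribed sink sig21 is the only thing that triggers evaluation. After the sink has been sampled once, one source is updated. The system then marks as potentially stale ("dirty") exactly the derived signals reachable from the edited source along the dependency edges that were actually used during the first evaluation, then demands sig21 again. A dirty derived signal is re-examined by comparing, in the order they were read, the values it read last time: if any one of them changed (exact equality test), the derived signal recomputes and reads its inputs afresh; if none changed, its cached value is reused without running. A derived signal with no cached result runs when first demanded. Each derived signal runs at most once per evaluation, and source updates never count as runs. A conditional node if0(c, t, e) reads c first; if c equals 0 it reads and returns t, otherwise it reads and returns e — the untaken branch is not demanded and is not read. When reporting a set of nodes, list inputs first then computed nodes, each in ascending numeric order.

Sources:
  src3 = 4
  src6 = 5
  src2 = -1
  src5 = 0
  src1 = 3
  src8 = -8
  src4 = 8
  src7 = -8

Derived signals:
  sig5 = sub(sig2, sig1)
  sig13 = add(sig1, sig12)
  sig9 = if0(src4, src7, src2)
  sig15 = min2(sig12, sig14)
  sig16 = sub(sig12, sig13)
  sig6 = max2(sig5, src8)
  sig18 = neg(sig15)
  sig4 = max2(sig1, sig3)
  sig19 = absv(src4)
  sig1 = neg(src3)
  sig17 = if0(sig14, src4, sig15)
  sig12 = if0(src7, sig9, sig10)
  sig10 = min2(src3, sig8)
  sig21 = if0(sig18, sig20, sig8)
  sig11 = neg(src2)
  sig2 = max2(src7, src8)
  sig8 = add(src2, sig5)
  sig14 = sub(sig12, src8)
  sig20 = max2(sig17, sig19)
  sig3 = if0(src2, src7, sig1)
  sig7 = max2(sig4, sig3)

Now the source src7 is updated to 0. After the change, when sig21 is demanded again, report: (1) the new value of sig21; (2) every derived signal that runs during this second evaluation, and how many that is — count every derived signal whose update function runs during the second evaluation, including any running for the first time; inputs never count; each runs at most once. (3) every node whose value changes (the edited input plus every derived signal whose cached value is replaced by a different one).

Demanding sig21 again yields 3.
9 derived signals run: sig2, sig5, sig8, sig9, sig12, sig14, sig15, sig18, sig21.
The nodes whose values change: src7, sig2, sig5, sig8, sig12, sig14, sig15, sig18, sig21.
Note the branch switch — demand abandons sig10, which is never re-examined.

First demand of the output computes:
  sig1 = neg(4) = -4
  sig2 = max2(-8, -8) = -8
  sig5 = sub(-8, -4) = -4
  sig8 = add(-1, -4) = -5
  sig10 = min2(4, -5) = -5
  sig12 = if0(src7=-8 -> else branch sig10) = -5
  sig14 = sub(-5, -8) = 3
  sig15 = min2(-5, 3) = -5
  sig18 = neg(-5) = 5
  sig21 = if0(sig18=5 -> else branch sig8) = -5

After the edit, cleaning proceeds:
  sig2: a read changed (src7 -8->0) — executes, giving 0.
  sig5: a read changed (sig2 -8->0) — executes, giving 4.
  sig8: a read changed (sig5 -4->4) — executes, giving 3.
  sig9: had never run; runs now, result -1.
  sig10: stays stale; no demand reaches it after the flip.
  sig12: a read changed (src7 -8->0) — executes, giving -1.
  sig14: a read changed (sig12 -5->-1) — executes, giving 7.
  sig15: a read changed (sig12 -5->-1; sig14 3->7) — executes, giving -1.
  sig18: a read changed (sig15 -5->-1) — executes, giving 1.
  sig21: a read changed (sig18 5->1; sig8 -5->3) — executes, giving 3.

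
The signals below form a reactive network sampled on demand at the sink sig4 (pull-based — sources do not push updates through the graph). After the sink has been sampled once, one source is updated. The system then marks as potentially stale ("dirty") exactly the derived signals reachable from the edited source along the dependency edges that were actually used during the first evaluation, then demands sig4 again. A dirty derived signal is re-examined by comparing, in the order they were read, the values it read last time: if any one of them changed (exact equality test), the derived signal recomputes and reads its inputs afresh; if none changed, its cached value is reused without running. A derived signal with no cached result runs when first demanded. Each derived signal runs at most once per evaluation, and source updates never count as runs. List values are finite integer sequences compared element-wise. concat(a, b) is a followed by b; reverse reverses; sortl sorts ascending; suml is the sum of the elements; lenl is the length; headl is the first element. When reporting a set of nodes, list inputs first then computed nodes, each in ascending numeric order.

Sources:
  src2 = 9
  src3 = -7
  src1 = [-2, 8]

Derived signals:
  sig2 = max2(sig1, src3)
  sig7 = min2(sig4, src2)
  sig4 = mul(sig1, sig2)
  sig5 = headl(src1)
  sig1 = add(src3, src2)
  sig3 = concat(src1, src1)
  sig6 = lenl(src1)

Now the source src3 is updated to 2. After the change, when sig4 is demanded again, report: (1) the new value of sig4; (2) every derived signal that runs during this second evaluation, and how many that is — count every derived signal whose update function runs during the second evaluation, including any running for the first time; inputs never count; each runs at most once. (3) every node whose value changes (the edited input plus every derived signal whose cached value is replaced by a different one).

Initial pass — values computed on the first demand:
  sig1 = add(-7, 9) = 2
  sig2 = max2(2, -7) = 2
  sig4 = mul(2, 2) = 4

Second demand — change propagation:
  sig1: re-runs because src3 -7->2; new result 11.
  sig2: re-runs because sig1 2->11; src3 -7->2; new result 11.
  sig4: re-runs because sig1 2->11; sig2 2->11; new result 121.

sig4 now evaluates to 121.
Run set: sig1, sig2, sig4 (3 run).
Changed values: src3, sig1, sig2, sig4.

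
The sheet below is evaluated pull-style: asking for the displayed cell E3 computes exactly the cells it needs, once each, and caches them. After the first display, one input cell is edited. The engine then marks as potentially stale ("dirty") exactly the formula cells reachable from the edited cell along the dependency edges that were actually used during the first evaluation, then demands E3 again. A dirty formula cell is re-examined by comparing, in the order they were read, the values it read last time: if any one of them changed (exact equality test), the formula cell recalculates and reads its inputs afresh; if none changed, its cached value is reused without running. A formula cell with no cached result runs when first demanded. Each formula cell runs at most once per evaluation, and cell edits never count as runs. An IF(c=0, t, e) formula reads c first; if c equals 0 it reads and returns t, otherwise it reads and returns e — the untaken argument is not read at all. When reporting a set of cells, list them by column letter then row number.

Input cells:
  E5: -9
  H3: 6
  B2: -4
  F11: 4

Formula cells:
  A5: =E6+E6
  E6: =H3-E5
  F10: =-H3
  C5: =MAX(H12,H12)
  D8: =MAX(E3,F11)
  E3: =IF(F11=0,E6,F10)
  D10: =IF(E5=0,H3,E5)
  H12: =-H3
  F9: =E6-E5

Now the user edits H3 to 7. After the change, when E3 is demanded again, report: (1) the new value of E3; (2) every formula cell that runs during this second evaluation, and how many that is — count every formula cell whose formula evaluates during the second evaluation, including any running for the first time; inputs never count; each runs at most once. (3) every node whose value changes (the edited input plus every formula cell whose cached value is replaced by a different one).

First demand of the output computes:
  F10 = -(6) = -6
  E3 = IF(F11=0: F11=4 -> else branch F10) = -6

After the edit, cleaning proceeds:
  F10: a read changed (H3 6->7) — executes, giving -7.
  E3: a read changed (F10 -6->-7) — executes, giving -7.

Demanding E3 again yields -7.
2 formula cells run: E3, F10.
The nodes whose values change: E3, F10, H3.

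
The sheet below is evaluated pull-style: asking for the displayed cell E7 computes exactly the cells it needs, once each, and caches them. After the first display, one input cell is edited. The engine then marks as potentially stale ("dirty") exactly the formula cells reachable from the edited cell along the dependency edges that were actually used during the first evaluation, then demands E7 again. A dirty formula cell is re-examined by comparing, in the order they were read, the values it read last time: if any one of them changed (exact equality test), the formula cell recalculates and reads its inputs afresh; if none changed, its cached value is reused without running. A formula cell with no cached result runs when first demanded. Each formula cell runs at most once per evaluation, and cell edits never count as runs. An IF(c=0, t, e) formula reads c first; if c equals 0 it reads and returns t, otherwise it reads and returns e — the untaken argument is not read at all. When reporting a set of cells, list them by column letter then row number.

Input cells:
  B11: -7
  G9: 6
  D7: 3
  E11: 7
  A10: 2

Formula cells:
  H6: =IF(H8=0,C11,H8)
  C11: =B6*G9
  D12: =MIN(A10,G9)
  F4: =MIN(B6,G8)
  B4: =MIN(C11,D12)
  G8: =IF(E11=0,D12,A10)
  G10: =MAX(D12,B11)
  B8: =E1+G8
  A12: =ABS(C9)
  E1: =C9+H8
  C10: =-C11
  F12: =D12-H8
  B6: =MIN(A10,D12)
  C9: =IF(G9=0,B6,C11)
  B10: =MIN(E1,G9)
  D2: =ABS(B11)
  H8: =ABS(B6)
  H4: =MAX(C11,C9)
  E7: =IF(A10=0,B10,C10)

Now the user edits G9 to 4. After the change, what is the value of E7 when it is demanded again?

Demanding E7 again yields -8.
Note where the cutoff bites: B6 is checked, finds nothing changed, and keeps its cache.

First demand of the output computes:
  D12 = MIN(2, 6) = 2
  B6 = MIN(2, 2) = 2
  C11 = 2 * 6 = 12
  C10 = -(12) = -12
  E7 = IF(A10=0: A10=2 -> else branch C10) = -12

After the edit, cleaning proceeds:
  D12: a read changed (G9 6->4) — executes, giving 2 — identical to its old value.
  B6: dirty, but its reads are unchanged (A10 unchanged, D12 unchanged); cached 2 stands.
  C11: a read changed (G9 6->4) — executes, giving 8.
  C10: a read changed (C11 12->8) — executes, giving -8.
  E7: a read changed (C10 -12->-8) — executes, giving -8.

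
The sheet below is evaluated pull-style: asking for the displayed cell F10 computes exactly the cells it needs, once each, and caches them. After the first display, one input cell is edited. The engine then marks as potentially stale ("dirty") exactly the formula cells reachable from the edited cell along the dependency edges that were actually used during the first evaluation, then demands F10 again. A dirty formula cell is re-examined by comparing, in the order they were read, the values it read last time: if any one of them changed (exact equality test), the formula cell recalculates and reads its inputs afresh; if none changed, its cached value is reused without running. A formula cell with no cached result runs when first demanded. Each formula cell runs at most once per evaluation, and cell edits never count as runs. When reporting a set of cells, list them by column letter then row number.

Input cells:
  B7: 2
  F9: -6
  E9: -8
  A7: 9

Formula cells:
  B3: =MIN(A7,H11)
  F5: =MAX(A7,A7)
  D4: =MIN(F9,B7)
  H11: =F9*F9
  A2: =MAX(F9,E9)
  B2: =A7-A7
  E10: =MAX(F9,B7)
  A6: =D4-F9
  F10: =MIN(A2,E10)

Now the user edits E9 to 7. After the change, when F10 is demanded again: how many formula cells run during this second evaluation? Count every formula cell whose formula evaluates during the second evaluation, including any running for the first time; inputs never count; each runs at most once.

2 formula cells run: A2, F10.

First demand of the output computes:
  A2 = MAX(-6, -8) = -6
  E10 = MAX(-6, 2) = 2
  F10 = MIN(-6, 2) = -6

After the edit, cleaning proceeds:
  A2: a read changed (E9 -8->7) — executes, giving 7.
  F10: a read changed (A2 -6->7) — executes, giving 2.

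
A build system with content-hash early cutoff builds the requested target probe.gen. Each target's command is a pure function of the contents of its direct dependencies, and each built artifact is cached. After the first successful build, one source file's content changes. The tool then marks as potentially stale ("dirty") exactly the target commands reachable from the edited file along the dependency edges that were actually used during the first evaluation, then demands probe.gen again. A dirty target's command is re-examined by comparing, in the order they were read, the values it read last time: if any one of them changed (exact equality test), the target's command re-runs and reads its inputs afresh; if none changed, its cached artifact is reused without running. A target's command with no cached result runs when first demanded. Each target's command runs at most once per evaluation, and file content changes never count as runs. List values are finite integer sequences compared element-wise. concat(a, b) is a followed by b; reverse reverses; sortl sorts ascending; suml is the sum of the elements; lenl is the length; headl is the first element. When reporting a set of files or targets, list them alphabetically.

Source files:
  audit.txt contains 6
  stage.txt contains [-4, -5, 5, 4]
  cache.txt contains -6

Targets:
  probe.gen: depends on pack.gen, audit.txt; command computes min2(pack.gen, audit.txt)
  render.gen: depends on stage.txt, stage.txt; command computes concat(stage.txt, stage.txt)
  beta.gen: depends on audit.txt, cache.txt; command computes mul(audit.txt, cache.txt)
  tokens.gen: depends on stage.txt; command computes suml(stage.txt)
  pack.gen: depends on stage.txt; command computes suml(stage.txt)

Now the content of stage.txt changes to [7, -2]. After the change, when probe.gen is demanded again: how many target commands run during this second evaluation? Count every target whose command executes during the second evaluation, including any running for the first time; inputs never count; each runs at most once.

First evaluation (everything demanded from the output):
  pack.gen = suml([-4, -5, 5, 4]) = 0
  probe.gen = min2(0, 6) = 0

Propagation after the edit:
  pack.gen: runs — stage.txt [-4, -5, 5, 4]->[7, -2]; result 5.
  probe.gen: runs — pack.gen 0->5; result 5.

Target commands that run: pack.gen, probe.gen — 2 in total.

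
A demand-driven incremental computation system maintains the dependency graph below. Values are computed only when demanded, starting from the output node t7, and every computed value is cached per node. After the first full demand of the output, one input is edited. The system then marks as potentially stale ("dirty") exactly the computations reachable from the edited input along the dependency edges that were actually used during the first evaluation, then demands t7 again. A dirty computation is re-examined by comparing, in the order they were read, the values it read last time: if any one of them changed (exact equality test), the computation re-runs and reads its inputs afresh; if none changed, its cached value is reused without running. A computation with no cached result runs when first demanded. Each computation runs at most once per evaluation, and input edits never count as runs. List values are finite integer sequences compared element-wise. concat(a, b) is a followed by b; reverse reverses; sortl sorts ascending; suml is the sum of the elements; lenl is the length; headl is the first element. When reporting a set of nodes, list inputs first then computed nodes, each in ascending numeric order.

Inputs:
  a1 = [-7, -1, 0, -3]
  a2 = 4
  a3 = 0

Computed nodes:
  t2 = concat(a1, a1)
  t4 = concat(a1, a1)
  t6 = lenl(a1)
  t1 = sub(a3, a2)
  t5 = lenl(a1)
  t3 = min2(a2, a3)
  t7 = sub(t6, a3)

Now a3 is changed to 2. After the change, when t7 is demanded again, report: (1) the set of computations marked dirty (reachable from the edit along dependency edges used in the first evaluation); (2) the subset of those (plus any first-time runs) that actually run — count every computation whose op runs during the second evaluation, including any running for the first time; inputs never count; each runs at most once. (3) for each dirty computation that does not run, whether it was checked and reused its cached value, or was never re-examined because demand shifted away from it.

First evaluation (everything demanded from the output):
  t6 = lenl([-7, -1, 0, -3]) = 4
  t7 = sub(4, 0) = 4

Propagation after the edit:
  t7: runs — a3 0->2; result 2.

Marked dirty: t7.
Computations that run: t7 — 1 in total.
Every dirty computation ran.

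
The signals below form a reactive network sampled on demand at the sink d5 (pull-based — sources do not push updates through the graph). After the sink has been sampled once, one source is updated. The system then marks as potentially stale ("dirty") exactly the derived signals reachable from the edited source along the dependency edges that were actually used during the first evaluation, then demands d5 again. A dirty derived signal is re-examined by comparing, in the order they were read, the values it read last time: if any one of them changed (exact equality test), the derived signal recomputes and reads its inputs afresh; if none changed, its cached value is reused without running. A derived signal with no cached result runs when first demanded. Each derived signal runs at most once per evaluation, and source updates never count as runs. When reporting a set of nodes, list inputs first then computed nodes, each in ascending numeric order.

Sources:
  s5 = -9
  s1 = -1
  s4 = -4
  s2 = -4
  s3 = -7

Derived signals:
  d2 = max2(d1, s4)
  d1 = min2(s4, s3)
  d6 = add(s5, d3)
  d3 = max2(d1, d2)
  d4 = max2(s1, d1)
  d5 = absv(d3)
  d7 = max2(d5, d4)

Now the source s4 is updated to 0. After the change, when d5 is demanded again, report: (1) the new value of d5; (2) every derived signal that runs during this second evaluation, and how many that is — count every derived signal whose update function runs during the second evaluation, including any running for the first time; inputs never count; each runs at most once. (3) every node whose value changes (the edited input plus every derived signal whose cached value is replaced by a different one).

d5 now evaluates to 0.
Run set: d1, d2, d3, d5 (4 run).
Changed values: s4, d2, d3, d5.

Initial pass — values computed on the first demand:
  d1 = min2(-4, -7) = -7
  d2 = max2(-7, -4) = -4
  d3 = max2(-7, -4) = -4
  d5 = absv(-4) = 4

Second demand — change propagation:
  d1: re-runs because s4 -4->0; new result -7 (unchanged).
  d2: re-runs because s4 -4->0; new result 0.
  d3: re-runs because d2 -4->0; new result 0.
  d5: re-runs because d3 -4->0; new result 0.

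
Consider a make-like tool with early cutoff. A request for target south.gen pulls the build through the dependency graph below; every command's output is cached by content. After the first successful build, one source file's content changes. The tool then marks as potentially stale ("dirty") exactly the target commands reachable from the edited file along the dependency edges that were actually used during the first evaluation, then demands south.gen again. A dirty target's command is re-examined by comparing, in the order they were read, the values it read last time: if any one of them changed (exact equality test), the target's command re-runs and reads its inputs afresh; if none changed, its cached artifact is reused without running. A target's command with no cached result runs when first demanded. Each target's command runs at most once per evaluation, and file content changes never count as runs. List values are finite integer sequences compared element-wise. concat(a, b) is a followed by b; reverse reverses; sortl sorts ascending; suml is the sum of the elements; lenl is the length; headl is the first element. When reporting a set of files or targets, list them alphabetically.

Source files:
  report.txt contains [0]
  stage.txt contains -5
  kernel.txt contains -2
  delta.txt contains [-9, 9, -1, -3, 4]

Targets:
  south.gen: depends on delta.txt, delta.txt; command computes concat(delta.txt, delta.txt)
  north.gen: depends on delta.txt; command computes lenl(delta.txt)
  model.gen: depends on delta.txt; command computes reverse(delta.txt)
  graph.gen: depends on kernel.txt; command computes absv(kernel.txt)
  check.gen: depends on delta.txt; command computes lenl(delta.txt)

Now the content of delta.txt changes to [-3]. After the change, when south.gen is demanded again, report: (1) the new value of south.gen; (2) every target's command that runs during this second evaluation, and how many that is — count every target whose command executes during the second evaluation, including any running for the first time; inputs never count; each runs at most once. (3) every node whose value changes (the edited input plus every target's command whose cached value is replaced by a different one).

Demanding south.gen again yields [-3, -3].
1 target commands run: south.gen.
The nodes whose values change: delta.txt, south.gen.

First demand of the output computes:
  south.gen = concat([-9, 9, -1, -3, 4], [-9, 9, -1, -3, 4]) = [-9, 9, -1, -3, 4, -9, 9, -1, -3, 4]

After the edit, cleaning proceeds:
  south.gen: a read changed (delta.txt [-9, 9, -1, -3, 4]->[-3]; delta.txt [-9, 9, -1, -3, 4]->[-3]) — executes, giving [-3, -3].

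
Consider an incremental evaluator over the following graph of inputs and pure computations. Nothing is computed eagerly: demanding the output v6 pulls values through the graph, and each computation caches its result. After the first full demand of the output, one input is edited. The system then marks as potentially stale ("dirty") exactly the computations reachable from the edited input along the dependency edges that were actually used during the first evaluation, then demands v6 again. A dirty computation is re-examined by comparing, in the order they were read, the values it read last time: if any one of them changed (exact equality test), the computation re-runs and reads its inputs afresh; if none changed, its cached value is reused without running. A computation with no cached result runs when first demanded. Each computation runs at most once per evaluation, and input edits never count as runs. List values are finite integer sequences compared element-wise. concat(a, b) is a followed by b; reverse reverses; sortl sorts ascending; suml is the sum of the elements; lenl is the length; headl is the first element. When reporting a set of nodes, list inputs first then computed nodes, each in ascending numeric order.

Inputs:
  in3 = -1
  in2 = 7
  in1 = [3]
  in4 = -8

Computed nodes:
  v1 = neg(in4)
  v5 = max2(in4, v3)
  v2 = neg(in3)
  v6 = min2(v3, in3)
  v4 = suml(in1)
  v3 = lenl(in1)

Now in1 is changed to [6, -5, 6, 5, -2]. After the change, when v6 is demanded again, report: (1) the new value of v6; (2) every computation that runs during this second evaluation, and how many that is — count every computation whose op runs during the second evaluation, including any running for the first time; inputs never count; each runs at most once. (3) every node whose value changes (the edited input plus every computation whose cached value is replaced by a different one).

Initial pass — values computed on the first demand:
  v3 = lenl([3]) = 1
  v6 = min2(1, -1) = -1

Second demand — change propagation:
  v3: re-runs because in1 [3]->[6, -5, 6, 5, -2]; new result 5.
  v6: re-runs because v3 1->5; new result -1 (unchanged).

v6 now evaluates to -1.
Run set: v3, v6 (2 run).
Changed values: in1, v3.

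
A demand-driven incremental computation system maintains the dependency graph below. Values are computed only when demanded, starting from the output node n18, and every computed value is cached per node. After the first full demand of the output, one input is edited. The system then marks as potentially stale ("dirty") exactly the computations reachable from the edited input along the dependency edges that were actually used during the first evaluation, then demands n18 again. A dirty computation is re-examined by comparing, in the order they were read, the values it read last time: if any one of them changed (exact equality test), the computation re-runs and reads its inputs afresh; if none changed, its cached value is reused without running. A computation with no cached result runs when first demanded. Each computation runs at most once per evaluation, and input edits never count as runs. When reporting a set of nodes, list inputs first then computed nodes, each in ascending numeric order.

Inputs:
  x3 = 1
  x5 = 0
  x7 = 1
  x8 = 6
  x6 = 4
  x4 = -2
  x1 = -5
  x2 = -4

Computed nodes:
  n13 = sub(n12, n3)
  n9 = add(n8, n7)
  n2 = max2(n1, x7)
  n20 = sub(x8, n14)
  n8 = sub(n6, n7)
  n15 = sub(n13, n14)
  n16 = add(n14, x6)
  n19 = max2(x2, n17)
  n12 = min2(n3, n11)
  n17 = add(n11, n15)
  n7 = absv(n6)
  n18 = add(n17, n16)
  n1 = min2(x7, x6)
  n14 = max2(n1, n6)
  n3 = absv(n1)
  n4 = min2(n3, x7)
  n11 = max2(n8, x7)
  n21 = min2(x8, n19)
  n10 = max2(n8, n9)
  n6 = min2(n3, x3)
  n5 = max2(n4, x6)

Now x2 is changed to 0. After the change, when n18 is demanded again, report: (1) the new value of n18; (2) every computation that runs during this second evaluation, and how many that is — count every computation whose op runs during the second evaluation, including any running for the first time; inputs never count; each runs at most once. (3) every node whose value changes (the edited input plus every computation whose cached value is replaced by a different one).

First evaluation (everything demanded from the output):
  n1 = min2(1, 4) = 1
  n3 = absv(1) = 1
  n6 = min2(1, 1) = 1
  n7 = absv(1) = 1
  n8 = sub(1, 1) = 0
  n11 = max2(0, 1) = 1
  n12 = min2(1, 1) = 1
  n13 = sub(1, 1) = 0
  n14 = max2(1, 1) = 1
  n15 = sub(0, 1) = -1
  n16 = add(1, 4) = 5
  n17 = add(1, -1) = 0
  n18 = add(0, 5) = 5

Propagation after the edit:
  x2 feeds no computation that the output demands — nothing is marked dirty and nothing runs.

Key observation: x2 is never demanded by the output, so the edit triggers no recomputation at all.

New value of n18: 5.
Computations that run: none — 0 in total.
Values that change: x2.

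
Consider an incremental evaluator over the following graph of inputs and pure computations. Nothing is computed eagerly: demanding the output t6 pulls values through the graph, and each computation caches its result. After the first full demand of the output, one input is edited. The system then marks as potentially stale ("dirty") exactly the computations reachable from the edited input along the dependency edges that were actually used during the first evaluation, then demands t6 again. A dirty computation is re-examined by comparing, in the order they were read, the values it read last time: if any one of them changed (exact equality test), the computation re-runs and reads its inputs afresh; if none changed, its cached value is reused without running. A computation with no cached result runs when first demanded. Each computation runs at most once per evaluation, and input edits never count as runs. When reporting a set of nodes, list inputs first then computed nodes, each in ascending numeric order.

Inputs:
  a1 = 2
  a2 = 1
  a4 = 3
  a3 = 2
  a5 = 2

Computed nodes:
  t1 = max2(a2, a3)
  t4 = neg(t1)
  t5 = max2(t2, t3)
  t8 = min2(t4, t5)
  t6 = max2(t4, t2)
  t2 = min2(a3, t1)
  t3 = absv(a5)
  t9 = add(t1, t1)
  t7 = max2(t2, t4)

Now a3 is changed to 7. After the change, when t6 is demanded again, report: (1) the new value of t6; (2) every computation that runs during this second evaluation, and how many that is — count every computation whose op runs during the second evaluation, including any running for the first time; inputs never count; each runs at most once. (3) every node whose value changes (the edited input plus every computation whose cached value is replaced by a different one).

t6 now evaluates to 7.
Run set: t1, t2, t4, t6 (4 run).
Changed values: a3, t1, t2, t4, t6.

Initial pass — values computed on the first demand:
  t1 = max2(1, 2) = 2
  t2 = min2(2, 2) = 2
  t4 = neg(2) = -2
  t6 = max2(-2, 2) = 2

Second demand — change propagation:
  t1: re-runs because a3 2->7; new result 7.
  t2: re-runs because a3 2->7; t1 2->7; new result 7.
  t4: re-runs because t1 2->7; new result -7.
  t6: re-runs because t4 -2->-7; t2 2->7; new result 7.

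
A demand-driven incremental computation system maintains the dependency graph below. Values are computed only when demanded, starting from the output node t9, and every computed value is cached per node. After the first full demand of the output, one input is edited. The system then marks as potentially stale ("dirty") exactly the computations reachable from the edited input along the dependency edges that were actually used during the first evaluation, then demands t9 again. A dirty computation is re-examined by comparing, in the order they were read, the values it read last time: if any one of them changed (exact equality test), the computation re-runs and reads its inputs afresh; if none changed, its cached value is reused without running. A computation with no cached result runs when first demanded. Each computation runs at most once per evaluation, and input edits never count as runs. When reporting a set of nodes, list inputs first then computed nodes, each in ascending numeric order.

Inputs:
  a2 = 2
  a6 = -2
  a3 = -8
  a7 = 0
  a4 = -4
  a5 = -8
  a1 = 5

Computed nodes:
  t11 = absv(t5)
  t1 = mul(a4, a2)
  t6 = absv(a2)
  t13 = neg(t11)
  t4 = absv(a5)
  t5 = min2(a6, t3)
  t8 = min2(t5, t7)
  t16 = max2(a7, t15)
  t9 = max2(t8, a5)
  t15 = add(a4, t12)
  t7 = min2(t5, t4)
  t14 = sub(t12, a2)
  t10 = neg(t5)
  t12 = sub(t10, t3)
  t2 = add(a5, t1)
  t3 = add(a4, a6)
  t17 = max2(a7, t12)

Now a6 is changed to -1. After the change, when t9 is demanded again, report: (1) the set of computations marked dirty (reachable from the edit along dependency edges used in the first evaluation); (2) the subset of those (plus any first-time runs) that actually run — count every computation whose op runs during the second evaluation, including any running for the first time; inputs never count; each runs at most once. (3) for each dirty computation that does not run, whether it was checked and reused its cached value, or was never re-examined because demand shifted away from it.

Marked dirty: t3, t5, t7, t8, t9.
Computations that run: t3, t5, t7, t8, t9 — 5 in total.
Every dirty computation ran.

First evaluation (everything demanded from the output):
  t3 = add(-4, -2) = -6
  t4 = absv(-8) = 8
  t5 = min2(-2, -6) = -6
  t7 = min2(-6, 8) = -6
  t8 = min2(-6, -6) = -6
  t9 = max2(-6, -8) = -6

Propagation after the edit:
  t3: runs — a6 -2->-1; result -5.
  t5: runs — a6 -2->-1; t3 -6->-5; result -5.
  t7: runs — t5 -6->-5; result -5.
  t8: runs — t5 -6->-5; t7 -6->-5; result -5.
  t9: runs — t8 -6->-5; result -5.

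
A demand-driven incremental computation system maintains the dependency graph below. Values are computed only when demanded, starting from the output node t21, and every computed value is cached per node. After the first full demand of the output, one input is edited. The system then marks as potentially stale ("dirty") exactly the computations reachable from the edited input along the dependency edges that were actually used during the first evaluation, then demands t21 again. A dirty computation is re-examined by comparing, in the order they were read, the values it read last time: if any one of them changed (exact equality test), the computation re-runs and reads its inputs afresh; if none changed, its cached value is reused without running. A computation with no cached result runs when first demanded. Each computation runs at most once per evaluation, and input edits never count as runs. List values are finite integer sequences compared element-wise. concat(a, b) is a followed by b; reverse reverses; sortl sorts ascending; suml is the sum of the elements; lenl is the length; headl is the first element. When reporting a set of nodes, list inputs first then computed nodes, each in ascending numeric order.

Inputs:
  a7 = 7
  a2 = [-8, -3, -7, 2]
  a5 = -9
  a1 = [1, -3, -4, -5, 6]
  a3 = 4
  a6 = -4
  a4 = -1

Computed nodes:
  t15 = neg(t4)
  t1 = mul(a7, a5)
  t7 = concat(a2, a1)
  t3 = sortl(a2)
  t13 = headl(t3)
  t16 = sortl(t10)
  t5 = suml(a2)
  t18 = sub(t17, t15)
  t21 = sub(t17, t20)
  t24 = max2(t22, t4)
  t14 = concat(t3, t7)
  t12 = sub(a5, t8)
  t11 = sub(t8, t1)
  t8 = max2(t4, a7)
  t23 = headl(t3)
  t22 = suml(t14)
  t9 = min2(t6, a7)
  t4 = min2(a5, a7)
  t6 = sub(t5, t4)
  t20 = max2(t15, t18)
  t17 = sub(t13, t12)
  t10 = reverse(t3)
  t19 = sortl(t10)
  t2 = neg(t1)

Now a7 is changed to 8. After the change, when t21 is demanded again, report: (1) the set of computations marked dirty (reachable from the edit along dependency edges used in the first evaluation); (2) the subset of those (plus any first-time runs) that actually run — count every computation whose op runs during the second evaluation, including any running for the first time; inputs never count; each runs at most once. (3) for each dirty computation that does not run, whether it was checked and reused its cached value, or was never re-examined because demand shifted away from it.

First evaluation (everything demanded from the output):
  t3 = sortl([-8, -3, -7, 2]) = [-8, -7, -3, 2]
  t4 = min2(-9, 7) = -9
  t8 = max2(-9, 7) = 7
  t12 = sub(-9, 7) = -16
  t13 = headl([-8, -7, -3, 2]) = -8
  t15 = neg(-9) = 9
  t17 = sub(-8, -16) = 8
  t18 = sub(8, 9) = -1
  t20 = max2(9, -1) = 9
  t21 = sub(8, 9) = -1

Propagation after the edit:
  t4: runs — a7 7->8; result -9 (same value as before).
  t8: runs — a7 7->8; result 8.
  t12: runs — t8 7->8; result -17.
  t15: checked — values it read are unchanged (t4 unchanged); reused cached 9 without running.
  t17: runs — t12 -16->-17; result 9.
  t18: runs — t17 8->9; result 0.
  t20: runs — t18 -1->0; result 9 (same value as before).
  t21: runs — t17 8->9; result 0.

Key observation: the cutoff stops propagation at t15 — its inputs' values are unchanged, so it reuses its cache.

Marked dirty: t4, t8, t12, t15, t17, t18, t20, t21.
Computations that run: t4, t8, t12, t17, t18, t20, t21 — 7 in total.
Checked but reused from cache: t15.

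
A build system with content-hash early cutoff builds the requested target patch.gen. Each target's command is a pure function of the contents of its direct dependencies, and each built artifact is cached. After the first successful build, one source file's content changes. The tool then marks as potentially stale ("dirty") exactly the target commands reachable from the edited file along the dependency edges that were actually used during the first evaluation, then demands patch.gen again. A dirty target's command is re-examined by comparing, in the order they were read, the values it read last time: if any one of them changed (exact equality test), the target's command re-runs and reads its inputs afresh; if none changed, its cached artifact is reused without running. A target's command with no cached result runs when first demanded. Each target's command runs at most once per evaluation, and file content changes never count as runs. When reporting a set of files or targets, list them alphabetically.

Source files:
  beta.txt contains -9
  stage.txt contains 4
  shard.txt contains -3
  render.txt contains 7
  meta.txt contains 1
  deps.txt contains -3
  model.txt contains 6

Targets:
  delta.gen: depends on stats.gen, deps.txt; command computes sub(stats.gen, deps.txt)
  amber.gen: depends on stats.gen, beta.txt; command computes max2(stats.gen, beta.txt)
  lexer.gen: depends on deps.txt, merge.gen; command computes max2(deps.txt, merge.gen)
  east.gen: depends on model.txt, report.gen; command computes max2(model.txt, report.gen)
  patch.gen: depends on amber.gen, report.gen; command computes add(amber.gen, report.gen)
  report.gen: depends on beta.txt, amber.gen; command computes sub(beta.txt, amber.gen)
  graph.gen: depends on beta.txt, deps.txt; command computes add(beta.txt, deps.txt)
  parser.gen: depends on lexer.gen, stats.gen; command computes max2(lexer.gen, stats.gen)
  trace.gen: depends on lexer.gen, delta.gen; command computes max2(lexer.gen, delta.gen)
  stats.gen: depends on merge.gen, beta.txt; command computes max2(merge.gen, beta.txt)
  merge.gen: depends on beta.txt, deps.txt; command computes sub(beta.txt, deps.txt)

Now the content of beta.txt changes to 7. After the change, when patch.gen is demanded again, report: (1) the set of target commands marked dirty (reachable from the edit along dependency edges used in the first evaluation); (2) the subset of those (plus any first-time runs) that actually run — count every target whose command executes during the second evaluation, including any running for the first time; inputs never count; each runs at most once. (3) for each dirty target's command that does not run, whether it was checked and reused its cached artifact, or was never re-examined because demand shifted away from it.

First evaluation (everything demanded from the output):
  merge.gen = sub(-9, -3) = -6
  stats.gen = max2(-6, -9) = -6
  amber.gen = max2(-6, -9) = -6
  report.gen = sub(-9, -6) = -3
  patch.gen = add(-6, -3) = -9

Propagation after the edit:
  merge.gen: runs — beta.txt -9->7; result 10.
  stats.gen: runs — merge.gen -6->10; beta.txt -9->7; result 10.
  amber.gen: runs — stats.gen -6->10; beta.txt -9->7; result 10.
  report.gen: runs — beta.txt -9->7; amber.gen -6->10; result -3 (same value as before).
  patch.gen: runs — amber.gen -6->10; result 7.

Marked dirty: amber.gen, merge.gen, patch.gen, report.gen, stats.gen.
Target commands that run: amber.gen, merge.gen, patch.gen, report.gen, stats.gen — 5 in total.
Every dirty target's command ran.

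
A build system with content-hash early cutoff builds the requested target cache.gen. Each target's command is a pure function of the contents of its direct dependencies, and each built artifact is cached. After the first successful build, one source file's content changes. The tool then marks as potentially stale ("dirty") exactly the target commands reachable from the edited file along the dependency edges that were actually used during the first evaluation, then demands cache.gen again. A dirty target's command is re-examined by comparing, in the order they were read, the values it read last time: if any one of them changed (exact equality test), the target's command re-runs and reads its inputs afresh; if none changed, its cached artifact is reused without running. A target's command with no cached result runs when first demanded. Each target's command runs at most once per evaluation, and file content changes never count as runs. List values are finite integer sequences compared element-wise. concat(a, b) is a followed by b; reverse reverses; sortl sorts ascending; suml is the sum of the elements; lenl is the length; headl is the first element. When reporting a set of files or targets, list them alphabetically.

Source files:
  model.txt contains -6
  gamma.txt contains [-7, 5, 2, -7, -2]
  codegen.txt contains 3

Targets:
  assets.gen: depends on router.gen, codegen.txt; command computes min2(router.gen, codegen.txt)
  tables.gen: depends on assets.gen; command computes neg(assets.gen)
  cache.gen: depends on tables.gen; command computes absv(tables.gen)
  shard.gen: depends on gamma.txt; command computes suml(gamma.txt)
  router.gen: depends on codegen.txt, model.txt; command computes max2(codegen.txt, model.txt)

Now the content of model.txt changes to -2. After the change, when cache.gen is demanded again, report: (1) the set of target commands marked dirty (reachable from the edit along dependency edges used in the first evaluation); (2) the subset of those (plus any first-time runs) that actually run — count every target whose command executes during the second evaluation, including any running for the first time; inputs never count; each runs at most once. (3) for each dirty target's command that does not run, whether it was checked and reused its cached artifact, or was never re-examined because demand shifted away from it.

First evaluation (everything demanded from the output):
  router.gen = max2(3, -6) = 3
  assets.gen = min2(3, 3) = 3
  tables.gen = neg(3) = -3
  cache.gen = absv(-3) = 3

Propagation after the edit:
  router.gen: runs — model.txt -6->-2; result 3 (same value as before).
  assets.gen: checked — values it read are unchanged (router.gen unchanged, codegen.txt unchanged); reused cached 3 without running.
  tables.gen: checked — values it read are unchanged (assets.gen unchanged); reused cached -3 without running.
  cache.gen: checked — values it read are unchanged (tables.gen unchanged); reused cached 3 without running.

Key observation: the change is absorbed at router.gen — it re-runs but produces the same value, and the output's value is unchanged.

Marked dirty: assets.gen, cache.gen, router.gen, tables.gen.
Target commands that run: router.gen — 1 in total.
Checked but reused from cache: assets.gen, cache.gen, tables.gen.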